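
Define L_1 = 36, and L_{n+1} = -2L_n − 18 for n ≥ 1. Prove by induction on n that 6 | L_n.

Base case: L_1 = 36 = 6·6, so 6 | L_1.
Assume 6 | L_r, so L_r = 6t for some integer t.
Then L_{r+1} = -2L_r − 18 = -2·(6t) − 18 = 6(-2t − 3), so 6 | L_{r+1}.
This completes the inductive step, so 6 | L_n for all n ≥ 1.

6 | L_n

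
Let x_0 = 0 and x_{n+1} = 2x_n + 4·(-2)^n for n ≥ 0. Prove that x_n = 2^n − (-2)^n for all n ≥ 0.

Base case: x_0 = 0, and 2^0 − (-2)^0 = 1 − 1 = 0.
Assume x_k = 2^k − (-2)^k for some k ≥ 0.
Then x_{k+1} = 2x_k + 4·(-2)^k = 2·(2^k − (-2)^k) + 4·(-2)^k = 2^{k+1} − 2·(-2)^k + 4·(-2)^k = 2^{k+1} + 2·(-2)^k = 2^{k+1} − (-2)^{k+1}.
This completes the inductive step, so x_n = 2^n − (-2)^n for all n ≥ 0.

x_n = 2^n − (-2)^n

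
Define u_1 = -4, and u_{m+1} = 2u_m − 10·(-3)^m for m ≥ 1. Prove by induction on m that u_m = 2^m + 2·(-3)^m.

Base case: u_1 = -4, and 2^1 + 2·(-3)^1 = 2 − 6 = -4.
Assume u_r = 2^r + 2·(-3)^r for some r ≥ 1.
Then u_{r+1} = 2u_r − 10·(-3)^r = 2·(2^r + 2·(-3)^r) − 10·(-3)^r = 2^{r+1} + 4·(-3)^r − 10·(-3)^r = 2^{r+1} − 6·(-3)^r = 2^{r+1} + 2·(-3)^{r+1}.
So the formula holds for r+1, and by induction u_m = 2^m + 2·(-3)^m for all m ≥ 1.

u_m = 2^m + 2·(-3)^m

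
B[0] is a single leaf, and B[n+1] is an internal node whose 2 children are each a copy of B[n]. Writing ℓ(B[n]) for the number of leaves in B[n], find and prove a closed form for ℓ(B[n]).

Claim: ℓ(B[n]) = 2^n.

Base case: ℓ(B[0]) = 1, and 2^0 = 1.
Assume ℓ(B[r]) = 2^r.
Then ℓ(B[r+1]) = 2·ℓ(B[r]) = 2·2^r = 2^{r+1}.
So the formula holds for r+1, and by induction ℓ(B[n]) = 2^n for all n ≥ 0.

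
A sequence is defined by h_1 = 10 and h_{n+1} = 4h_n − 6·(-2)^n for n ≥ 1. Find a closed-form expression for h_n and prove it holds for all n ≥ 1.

Claim: h_n = 3·4^n + (-2)^n.

Base case: h_1 = 10, and 3·4^1 + (-2)^1 = 12 − 2 = 10.
Assume h_r = 3·4^r + (-2)^r for some r ≥ 1.
Then h_{r+1} = 4h_r − 6·(-2)^r = 4·(3·4^r + (-2)^r) − 6·(-2)^r = 3·4^{r+1} + 4·(-2)^r − 6·(-2)^r = 3·4^{r+1} − 2·(-2)^r = 3·4^{r+1} + (-2)^{r+1}.
Hence h_n = 3·4^n + (-2)^n for every n ≥ 1, by induction.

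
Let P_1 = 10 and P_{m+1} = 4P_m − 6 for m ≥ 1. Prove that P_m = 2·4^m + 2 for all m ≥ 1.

Base case: P_1 = 10, and 2·4^1 + 2 = 8 + 2 = 10.
Assume P_r = 2·4^r + 2 for some r ≥ 1.
Then P_{r+1} = 4P_r − 6 = 4·(2·4^r + 2) − 6 = 8·4^r + 8 − 6 = 2·4^{r+1} + 2.
So the formula holds for r+1, and by induction P_m = 2·4^m + 2 for all m ≥ 1.

P_m = 2·4^m + 2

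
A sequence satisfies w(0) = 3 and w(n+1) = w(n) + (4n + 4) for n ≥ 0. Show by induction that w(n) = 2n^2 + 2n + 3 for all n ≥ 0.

Base case: w(0) = 3, and 2·0^2 + 2·0 + 3 = 3.
Assume w(k) = 2k^2 + 2k + 3.
Then w(k+1) = w(k) + (4k + 4) = (2k^2 + 2k + 3) + (4k + 4) = 2k^2 + 6k + 7,
and 2·(k+1)^2 + 2·(k+1) + 3 = 2k^2 + 6k + 7.
This completes the inductive step, so w(n) = 2n^2 + 2n + 3 for all n ≥ 0.

w(n) = 2n^2 + 2n + 3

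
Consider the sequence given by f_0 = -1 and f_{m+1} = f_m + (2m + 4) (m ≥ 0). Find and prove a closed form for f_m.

Claim: f_m = m^2 + 3m − 1.

Base case: f_0 = -1, and 0^2 + 3·0 − 1 = -1.
Assume f_r = r^2 + 3r − 1.
Then f_{r+1} = f_r + (2r + 4) = (r^2 + 3r − 1) + (2r + 4) = r^2 + 5r + 3,
and (r+1)^2 + 3·(r+1) − 1 = r^2 + 5r + 3.
Hence f_m = m^2 + 3m − 1 for every m ≥ 0, by induction.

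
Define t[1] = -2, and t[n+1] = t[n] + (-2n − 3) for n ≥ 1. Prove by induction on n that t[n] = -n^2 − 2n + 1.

Base case: t[1] = -2, and -1^2 − 2·1 + 1 = -2.
Assume t[m] = -m^2 − 2m + 1.
Then t[m+1] = t[m] + (-2m − 3) = (-m^2 − 2m + 1) + (-2m − 3) = -m^2 − 4m − 2,
and -(m+1)^2 − 2·(m+1) + 1 = -m^2 − 4m − 2.
Hence t[n] = -n^2 − 2n + 1 for every n ≥ 1, by induction.

t[n] = -n^2 − 2n + 1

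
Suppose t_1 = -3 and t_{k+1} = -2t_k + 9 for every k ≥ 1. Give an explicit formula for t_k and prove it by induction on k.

Claim: t_k = 3·(-2)^k + 3.

Base case: t_1 = -3, and 3·(-2)^1 + 3 = -6 + 3 = -3.
Assume t_j = 3·(-2)^j + 3 for some j ≥ 1.
Then t_{j+1} = -2t_j + 9 = -2·(3·(-2)^j + 3) + 9 = -6·(-2)^j − 6 + 9 = 3·(-2)^{j+1} + 3.
So the formula holds for j+1, and by induction t_k = 3·(-2)^k + 3 for all k ≥ 1.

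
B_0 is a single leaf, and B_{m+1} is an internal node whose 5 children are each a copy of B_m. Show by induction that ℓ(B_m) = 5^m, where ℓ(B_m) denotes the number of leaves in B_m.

Base case: ℓ(B_0) = 1, and 5^0 = 1.
Assume ℓ(B_r) = 5^r.
Then ℓ(B_{r+1}) = 5·ℓ(B_r) = 5·5^r = 5^{r+1}.
This completes the inductive step, so ℓ(B_m) = 5^m for all m ≥ 0.

ℓ(B_m) = 5^m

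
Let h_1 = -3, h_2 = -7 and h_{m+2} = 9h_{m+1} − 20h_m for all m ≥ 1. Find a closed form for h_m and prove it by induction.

Claim: h_m = 5^m − 2·4^m.

Base cases: h_1 = -3 and 5^1 − 2·4^1 = -3; h_2 = -7 and 5^2 − 2·4^2 = -7.
Assume h_j = 5^j − 2·4^j for all 1 ≤ j ≤ k, where k ≥ 2.
Then h_{k+1} = 9h_k − 20h_{k−1} = 9·(5^k − 2·4^k) − 20·(5^{k−1} − 2·4^{k−1}) = (9·5 − 20)5^{k−1} − 2·(9·4 − 20)4^{k−1} = 25·5^{k−1} − 32·4^{k−1} = 5^{k+1} − 2·4^{k+1}.
Hence h_m = 5^m − 2·4^m for every m ≥ 1, by strong induction.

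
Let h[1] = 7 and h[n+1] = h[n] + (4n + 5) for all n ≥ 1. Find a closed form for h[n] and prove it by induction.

Claim: h[n] = 2n^2 + 3n + 2.

Base case: h[1] = 7, and 2·1^2 + 3·1 + 2 = 7.
Assume h[m] = 2m^2 + 3m + 2.
Then h[m+1] = h[m] + (4m + 5) = (2m^2 + 3m + 2) + (4m + 5) = 2m^2 + 7m + 7,
and 2·(m+1)^2 + 3·(m+1) + 2 = 2m^2 + 7m + 7.
Hence h[n] = 2n^2 + 3n + 2 for every n ≥ 1, by induction.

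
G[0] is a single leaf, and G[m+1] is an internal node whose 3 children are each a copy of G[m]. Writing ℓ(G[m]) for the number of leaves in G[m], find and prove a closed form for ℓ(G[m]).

Claim: ℓ(G[m]) = 3^m.

Base case: ℓ(G[0]) = 1, and 3^0 = 1.
Assume ℓ(G[k]) = 3^k.
Then ℓ(G[k+1]) = 3·ℓ(G[k]) = 3·3^k = 3^{k+1}.
By induction, ℓ(G[m]) = 3^m for all m ≥ 0.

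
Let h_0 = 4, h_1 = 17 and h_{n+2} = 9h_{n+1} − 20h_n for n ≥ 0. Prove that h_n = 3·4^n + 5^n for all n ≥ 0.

Base cases: h_0 = 4 and 3·4^0 + 5^0 = 4; h_1 = 17 and 3·4^1 + 5^1 = 17.
Assume h_j = 3·4^j + 5^j for all 0 ≤ j ≤ r, where r ≥ 1.
Then h_{r+1} = 9h_r − 20h_{r−1} = 9·(3·4^r + 5^r) − 20·(3·4^{r−1} + 5^{r−1}) = 3·(9·4 − 20)4^{r−1} + (9·5 − 20)5^{r−1} = 48·4^{r−1} + 25·5^{r−1} = 3·4^{r+1} + 5^{r+1}.
Hence h_n = 3·4^n + 5^n for every n ≥ 0, by strong induction.

h_n = 3·4^n + 5^n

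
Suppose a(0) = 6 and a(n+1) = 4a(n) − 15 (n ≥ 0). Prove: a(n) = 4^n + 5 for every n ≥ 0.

Base case: a(0) = 6, and 4^0 + 5 = 1 + 5 = 6.
Assume a(k) = 4^k + 5 for some k ≥ 0.
Then a(k+1) = 4a(k) − 15 = 4·(4^k + 5) − 15 = 4^{k+1} + 20 − 15 = 4^{k+1} + 5.
This completes the inductive step, so a(n) = 4^n + 5 for all n ≥ 0.

a(n) = 4^n + 5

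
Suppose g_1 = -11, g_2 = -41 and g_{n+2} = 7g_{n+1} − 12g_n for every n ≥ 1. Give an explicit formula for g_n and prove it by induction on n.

Claim: g_n = -3^n − 2·4^n.

Base cases: g_1 = -11 and -3^1 − 2·4^1 = -11; g_2 = -41 and -3^2 − 2·4^2 = -41.
Assume g_i = -3^i − 2·4^i for all 1 ≤ i ≤ j, where j ≥ 2.
Then g_{j+1} = 7g_j − 12g_{j−1} = 7·(-3^j − 2·4^j) − 12·(-3^{j−1} − 2·4^{j−1}) = -(7·3 − 12)3^{j−1} − 2·(7·4 − 12)4^{j−1} = -9·3^{j−1} − 32·4^{j−1} = -3^{j+1} − 2·4^{j+1}.
This completes the inductive step, so g_n = -3^n − 2·4^n for all n ≥ 1.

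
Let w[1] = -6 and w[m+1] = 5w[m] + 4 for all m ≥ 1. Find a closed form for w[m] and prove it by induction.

Claim: w[m] = -5^m − 1.

Base case: w[1] = -6, and -5^1 − 1 = -5 − 1 = -6.
Assume w[j] = -5^j − 1 for some j ≥ 1.
Then w[j+1] = 5w[j] + 4 = 5·(-5^j − 1) + 4 = -5^{j+1} − 5 + 4 = -5^{j+1} − 1.
By induction, w[m] = -5^m − 1 for all m ≥ 1.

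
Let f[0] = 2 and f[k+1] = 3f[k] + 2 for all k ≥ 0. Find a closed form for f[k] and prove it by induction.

Claim: f[k] = 3^{k+1} − 1.

Base case: f[0] = 2, and 3^{0+1} − 1 = 3 − 1 = 2.
Assume f[m] = 3^{m+1} − 1 for some m ≥ 0.
Then f[m+1] = 3f[m] + 2 = 3·(3^{m+1} − 1) + 2 = 3^{m+2} − 3 + 2 = 3^{m+2} − 1.
By induction, f[k] = 3^{k+1} − 1 for all k ≥ 0.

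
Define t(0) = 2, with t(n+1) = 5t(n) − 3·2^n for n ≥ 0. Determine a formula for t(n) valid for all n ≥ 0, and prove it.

Claim: t(n) = 5^n + 2^n.

Base case: t(0) = 2, and 5^0 + 2^0 = 1 + 1 = 2.
Assume t(j) = 5^j + 2^j for some j ≥ 0.
Then t(j+1) = 5t(j) − 3·2^j = 5·(5^j + 2^j) − 3·2^j = 5^{j+1} + 5·2^j − 3·2^j = 5^{j+1} + 2·2^j = 5^{j+1} + 2^{j+1}.
This completes the inductive step, so t(n) = 5^n + 2^n for all n ≥ 0.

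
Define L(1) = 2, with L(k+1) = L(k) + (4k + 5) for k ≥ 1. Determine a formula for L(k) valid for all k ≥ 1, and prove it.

Claim: L(k) = 2k^2 + 3k − 3.

Base case: L(1) = 2, and 2·1^2 + 3·1 − 3 = 2.
Assume L(j) = 2j^2 + 3j − 3.
Then L(j+1) = L(j) + (4j + 5) = (2j^2 + 3j − 3) + (4j + 5) = 2j^2 + 7j + 2,
and 2·(j+1)^2 + 3·(j+1) − 3 = 2j^2 + 7j + 2.
Hence L(k) = 2k^2 + 3k − 3 for every k ≥ 1, by induction.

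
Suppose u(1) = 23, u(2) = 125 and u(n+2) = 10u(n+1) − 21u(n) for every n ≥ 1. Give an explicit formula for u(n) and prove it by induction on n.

Claim: u(n) = 3·3^n + 2·7^n.

Base cases: u(1) = 23 and 3·3^1 + 2·7^1 = 23; u(2) = 125 and 3·3^2 + 2·7^2 = 125.
Assume u(j) = 3·3^j + 2·7^j for all 1 ≤ j ≤ r, where r ≥ 2.
Then u(r+1) = 10u(r) − 21u(r−1) = 10·(3·3^r + 2·7^r) − 21·(3·3^{r−1} + 2·7^{r−1}) = 3·(10·3 − 21)3^{r−1} + 2·(10·7 − 21)7^{r−1} = 27·3^{r−1} + 98·7^{r−1} = 3·3^{r+1} + 2·7^{r+1}.
This completes the inductive step, so u(n) = 3·3^n + 2·7^n for all n ≥ 1.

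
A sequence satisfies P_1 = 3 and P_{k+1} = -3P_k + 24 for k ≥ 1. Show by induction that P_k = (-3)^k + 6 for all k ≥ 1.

Base case: P_1 = 3, and (-3)^1 + 6 = -3 + 6 = 3.
Assume P_j = (-3)^j + 6 for some j ≥ 1.
Then P_{j+1} = -3P_j + 24 = -3·((-3)^j + 6) + 24 = -3·(-3)^j − 18 + 24 = (-3)^{j+1} + 6.
Hence P_k = (-3)^k + 6 for every k ≥ 1, by induction.

P_k = (-3)^k + 6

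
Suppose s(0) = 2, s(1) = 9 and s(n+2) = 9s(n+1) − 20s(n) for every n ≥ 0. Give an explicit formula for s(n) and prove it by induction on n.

Claim: s(n) = 4^n + 5^n.

Base cases: s(0) = 2 and 4^0 + 5^0 = 2; s(1) = 9 and 4^1 + 5^1 = 9.
Assume s(j) = 4^j + 5^j for all 0 ≤ j ≤ k, where k ≥ 1.
Then s(k+1) = 9s(k) − 20s(k−1) = 9·(4^k + 5^k) − 20·(4^{k−1} + 5^{k−1}) = (9·4 − 20)4^{k−1} + (9·5 − 20)5^{k−1} = 16·4^{k−1} + 25·5^{k−1} = 4^{k+1} + 5^{k+1}.
So the formula holds for k+1, and by strong induction s(n) = 4^n + 5^n for all n ≥ 0.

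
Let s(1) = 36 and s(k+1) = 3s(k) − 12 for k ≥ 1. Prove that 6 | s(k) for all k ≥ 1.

Base case: s(1) = 36 = 6·6, so 6 | s(1).
Assume 6 | s(m), so s(m) = 6t for some integer t.
Then s(m+1) = 3s(m) − 12 = 3·(6t) − 12 = 6(3t − 2), so 6 | s(m+1).
This completes the inductive step, so 6 | s(k) for all k ≥ 1.

6 | s(k)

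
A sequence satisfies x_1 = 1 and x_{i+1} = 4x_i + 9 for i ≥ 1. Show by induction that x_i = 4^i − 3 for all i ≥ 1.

Base case: x_1 = 1, and 4^1 − 3 = 4 − 3 = 1.
Assume x_j = 4^j − 3 for some j ≥ 1.
Then x_{j+1} = 4x_j + 9 = 4·(4^j − 3) + 9 = 4^{j+1} − 12 + 9 = 4^{j+1} − 3.
This completes the inductive step, so x_i = 4^i − 3 for all i ≥ 1.

x_i = 4^i − 3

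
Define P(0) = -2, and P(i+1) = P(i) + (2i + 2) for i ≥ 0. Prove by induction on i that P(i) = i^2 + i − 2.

Base case: P(0) = -2, and 0^2 + 0 − 2 = -2.
Assume P(j) = j^2 + j − 2.
Then P(j+1) = P(j) + (2j + 2) = (j^2 + j − 2) + (2j + 2) = j^2 + 3j,
and (j+1)^2 + (j+1) − 2 = j^2 + 3j.
Hence P(i) = i^2 + i − 2 for every i ≥ 0, by induction.

P(i) = i^2 + i − 2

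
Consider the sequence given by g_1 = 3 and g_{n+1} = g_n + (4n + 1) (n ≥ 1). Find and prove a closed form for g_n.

Claim: g_n = 2n^2 − n + 2.

Base case: g_1 = 3, and 2·1^2 − 1 + 2 = 3.
Assume g_k = 2k^2 − k + 2.
Then g_{k+1} = g_k + (4k + 1) = (2k^2 − k + 2) + (4k + 1) = 2k^2 + 3k + 3,
and 2·(k+1)^2 − (k+1) + 2 = 2k^2 + 3k + 3.
By induction, g_n = 2n^2 − n + 2 for all n ≥ 1.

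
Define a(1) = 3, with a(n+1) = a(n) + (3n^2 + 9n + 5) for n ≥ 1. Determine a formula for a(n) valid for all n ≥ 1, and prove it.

Claim: a(n) = n^3 + 3n^2 + n − 2.

Base case: a(1) = 3, and 1^3 + 3·1^2 + 1 − 2 = 3.
Assume a(k) = k^3 + 3k^2 + k − 2.
Then a(k+1) = a(k) + (3k^2 + 9k + 5) = (k^3 + 3k^2 + k − 2) + (3k^2 + 9k + 5) = k^3 + 6k^2 + 10k + 3,
and (k+1)^3 + 3·(k+1)^2 + (k+1) − 2 = k^3 + 6k^2 + 10k + 3.
By induction, a(n) = n^3 + 3n^2 + n − 2 for all n ≥ 1.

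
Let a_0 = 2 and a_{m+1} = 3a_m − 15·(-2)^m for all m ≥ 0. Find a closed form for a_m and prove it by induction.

Claim: a_m = -3^m + 3·(-2)^m.

Base case: a_0 = 2, and -3^0 + 3·(-2)^0 = -1 + 3 = 2.
Assume a_r = -3^r + 3·(-2)^r for some r ≥ 0.
Then a_{r+1} = 3a_r − 15·(-2)^r = 3·(-3^r + 3·(-2)^r) − 15·(-2)^r = -3^{r+1} + 9·(-2)^r − 15·(-2)^r = -3^{r+1} − 6·(-2)^r = -3^{r+1} + 3·(-2)^{r+1}.
By induction, a_m = -3^m + 3·(-2)^m for all m ≥ 0.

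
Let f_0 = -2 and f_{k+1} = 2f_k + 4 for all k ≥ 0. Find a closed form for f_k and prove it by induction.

Claim: f_k = 2^{k+1} − 4.

Base case: f_0 = -2, and 2^{0+1} − 4 = 2 − 4 = -2.
Assume f_j = 2^{j+1} − 4 for some j ≥ 0.
Then f_{j+1} = 2f_j + 4 = 2·(2^{j+1} − 4) + 4 = 2^{j+2} − 8 + 4 = 2^{j+2} − 4.
By induction, f_k = 2^{k+1} − 4 for all k ≥ 0.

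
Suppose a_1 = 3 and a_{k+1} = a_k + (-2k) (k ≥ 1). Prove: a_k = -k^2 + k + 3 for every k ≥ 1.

Base case: a_1 = 3, and -1^2 + 1 + 3 = 3.
Assume a_r = -r^2 + r + 3.
Then a_{r+1} = a_r + (-2r) = (-r^2 + r + 3) + (-2r) = -r^2 − r + 3,
and -(r+1)^2 + (r+1) + 3 = -r^2 − r + 3.
This completes the inductive step, so a_k = -k^2 + k + 3 for all k ≥ 1.

a_k = -k^2 + k + 3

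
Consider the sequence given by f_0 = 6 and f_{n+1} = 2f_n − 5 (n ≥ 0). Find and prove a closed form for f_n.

Claim: f_n = 2^n + 5.

Base case: f_0 = 6, and 2^0 + 5 = 1 + 5 = 6.
Assume f_j = 2^j + 5 for some j ≥ 0.
Then f_{j+1} = 2f_j − 5 = 2·(2^j + 5) − 5 = 2^{j+1} + 10 − 5 = 2^{j+1} + 5.
This completes the inductive step, so f_n = 2^n + 5 for all n ≥ 0.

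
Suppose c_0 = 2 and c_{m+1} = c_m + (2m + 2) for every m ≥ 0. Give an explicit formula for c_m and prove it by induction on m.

Claim: c_m = m^2 + m + 2.

Base case: c_0 = 2, and 0^2 + 0 + 2 = 2.
Assume c_r = r^2 + r + 2.
Then c_{r+1} = c_r + (2r + 2) = (r^2 + r + 2) + (2r + 2) = r^2 + 3r + 4,
and (r+1)^2 + (r+1) + 2 = r^2 + 3r + 4.
By induction, c_m = m^2 + m + 2 for all m ≥ 0.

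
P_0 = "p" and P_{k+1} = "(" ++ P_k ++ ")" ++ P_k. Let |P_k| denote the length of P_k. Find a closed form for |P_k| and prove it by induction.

Claim: |P_k| = 3·2^k − 2.

Base case: |P_0| = 1, and 3·2^0 − 2 = 1.
Assume |P_r| = 3·2^r − 2.
Then |P_{r+1}| = 1 + |P_r| + 1 + |P_r| = 2|P_r| + 2 = 2(3·2^r − 2) + 2 = 3·2^{r+1} − 4 + 2 = 3·2^{r+1} − 2.
So the formula holds for r+1, and by induction |P_k| = 3·2^k − 2 for all k ≥ 0.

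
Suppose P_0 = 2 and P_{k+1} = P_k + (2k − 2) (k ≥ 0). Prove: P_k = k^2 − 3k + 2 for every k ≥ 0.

Base case: P_0 = 2, and 0^2 − 3·0 + 2 = 2.
Assume P_m = m^2 − 3m + 2.
Then P_{m+1} = P_m + (2m − 2) = (m^2 − 3m + 2) + (2m − 2) = m^2 − m,
and (m+1)^2 − 3·(m+1) + 2 = m^2 − m.
This completes the inductive step, so P_k = k^2 − 3k + 2 for all k ≥ 0.

P_k = k^2 − 3k + 2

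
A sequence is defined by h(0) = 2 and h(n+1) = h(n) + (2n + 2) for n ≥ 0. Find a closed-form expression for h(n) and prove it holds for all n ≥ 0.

Claim: h(n) = n^2 + n + 2.

Base case: h(0) = 2, and 0^2 + 0 + 2 = 2.
Assume h(r) = r^2 + r + 2.
Then h(r+1) = h(r) + (2r + 2) = (r^2 + r + 2) + (2r + 2) = r^2 + 3r + 4,
and (r+1)^2 + (r+1) + 2 = r^2 + 3r + 4.
This completes the inductive step, so h(n) = n^2 + n + 2 for all n ≥ 0.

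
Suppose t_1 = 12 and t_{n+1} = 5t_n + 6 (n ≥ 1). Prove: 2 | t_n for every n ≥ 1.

Base case: t_1 = 12 = 2·6, so 2 | t_1.
Assume 2 | t_k, so t_k = 2s for some integer s.
Then t_{k+1} = 5t_k + 6 = 5·(2s) + 6 = 2(5s + 3), so 2 | t_{k+1}.
Hence 2 | t_n for every n ≥ 1, by induction.

2 | t_n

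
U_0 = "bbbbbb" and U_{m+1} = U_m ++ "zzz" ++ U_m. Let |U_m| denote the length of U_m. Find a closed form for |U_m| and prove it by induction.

Claim: |U_m| = 9·2^m − 3.

Base case: |U_0| = 6, and 9·2^0 − 3 = 6.
Assume |U_j| = 9·2^j − 3.
Then |U_{j+1}| = |U_j| + 3 + |U_j| = 2|U_j| + 3 = 2(9·2^j − 3) + 3 = 9·2^{j+1} − 6 + 3 = 9·2^{j+1} − 3.
So the formula holds for j+1, and by induction |U_m| = 9·2^m − 3 for all m ≥ 0.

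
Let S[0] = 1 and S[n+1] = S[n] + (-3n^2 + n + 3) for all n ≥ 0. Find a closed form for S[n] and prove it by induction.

Claim: S[n] = -n^3 + 2n^2 + 2n + 1.

Base case: S[0] = 1, and -0^3 + 2·0^2 + 2·0 + 1 = 1.
Assume S[r] = -r^3 + 2r^2 + 2r + 1.
Then S[r+1] = S[r] + (-3r^2 + r + 3) = (-r^3 + 2r^2 + 2r + 1) + (-3r^2 + r + 3) = -r^3 − r^2 + 3r + 4,
and -(r+1)^3 + 2·(r+1)^2 + 2·(r+1) + 1 = -r^3 − r^2 + 3r + 4.
By induction, S[n] = -n^3 + 2n^2 + 2n + 1 for all n ≥ 0.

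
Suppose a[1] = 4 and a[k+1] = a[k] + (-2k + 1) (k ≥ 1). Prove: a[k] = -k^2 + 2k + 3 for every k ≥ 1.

Base case: a[1] = 4, and -1^2 + 2·1 + 3 = 4.
Assume a[r] = -r^2 + 2r + 3.
Then a[r+1] = a[r] + (-2r + 1) = (-r^2 + 2r + 3) + (-2r + 1) = -r^2 + 4,
and -(r+1)^2 + 2·(r+1) + 3 = -r^2 + 4.
By induction, a[k] = -k^2 + 2k + 3 for all k ≥ 1.

a[k] = -k^2 + 2k + 3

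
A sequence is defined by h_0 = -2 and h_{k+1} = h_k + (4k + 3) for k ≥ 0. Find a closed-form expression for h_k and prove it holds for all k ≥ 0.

Claim: h_k = 2k^2 + k − 2.

Base case: h_0 = -2, and 2·0^2 + 0 − 2 = -2.
Assume h_m = 2m^2 + m − 2.
Then h_{m+1} = h_m + (4m + 3) = (2m^2 + m − 2) + (4m + 3) = 2m^2 + 5m + 1,
and 2·(m+1)^2 + (m+1) − 2 = 2m^2 + 5m + 1.
Hence h_k = 2k^2 + k − 2 for every k ≥ 0, by induction.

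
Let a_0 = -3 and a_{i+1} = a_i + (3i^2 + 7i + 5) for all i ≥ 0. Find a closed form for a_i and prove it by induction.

Claim: a_i = i^3 + 2i^2 + 2i − 3.

Base case: a_0 = -3, and 0^3 + 2·0^2 + 2·0 − 3 = -3.
Assume a_m = m^3 + 2m^2 + 2m − 3.
Then a_{m+1} = a_m + (3m^2 + 7m + 5) = (m^3 + 2m^2 + 2m − 3) + (3m^2 + 7m + 5) = m^3 + 5m^2 + 9m + 2,
and (m+1)^3 + 2·(m+1)^2 + 2·(m+1) − 3 = m^3 + 5m^2 + 9m + 2.
By induction, a_i = i^3 + 2i^2 + 2i − 3 for all i ≥ 0.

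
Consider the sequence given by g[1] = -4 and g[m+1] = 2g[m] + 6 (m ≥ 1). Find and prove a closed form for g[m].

Claim: g[m] = 2^m − 6.

Base case: g[1] = -4, and 2^1 − 6 = 2 − 6 = -4.
Assume g[j] = 2^j − 6 for some j ≥ 1.
Then g[j+1] = 2g[j] + 6 = 2·(2^j − 6) + 6 = 2^{j+1} − 12 + 6 = 2^{j+1} − 6.
This completes the inductive step, so g[m] = 2^m − 6 for all m ≥ 1.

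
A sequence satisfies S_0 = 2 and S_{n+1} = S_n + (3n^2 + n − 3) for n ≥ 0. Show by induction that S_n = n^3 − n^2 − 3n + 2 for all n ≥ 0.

Base case: S_0 = 2, and 0^3 − 0^2 − 3·0 + 2 = 2.
Assume S_j = j^3 − j^2 − 3j + 2.
Then S_{j+1} = S_j + (3j^2 + j − 3) = (j^3 − j^2 − 3j + 2) + (3j^2 + j − 3) = j^3 + 2j^2 − 2j − 1,
and (j+1)^3 − (j+1)^2 − 3·(j+1) + 2 = j^3 + 2j^2 − 2j − 1.
Hence S_n = n^3 − n^2 − 3n + 2 for every n ≥ 0, by induction.

S_n = n^3 − n^2 − 3n + 2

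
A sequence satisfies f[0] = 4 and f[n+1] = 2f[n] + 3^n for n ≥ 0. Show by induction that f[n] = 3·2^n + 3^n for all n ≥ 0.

Base case: f[0] = 4, and 3·2^0 + 3^0 = 3 + 1 = 4.
Assume f[m] = 3·2^m + 3^m for some m ≥ 0.
Then f[m+1] = 2f[m] + 3^m = 2·(3·2^m + 3^m) + 3^m = 3·2^{m+1} + 2·3^m + 3^m = 3·2^{m+1} + 3·3^m = 3·2^{m+1} + 3^{m+1}.
By induction, f[n] = 3·2^n + 3^n for all n ≥ 0.

f[n] = 3·2^n + 3^n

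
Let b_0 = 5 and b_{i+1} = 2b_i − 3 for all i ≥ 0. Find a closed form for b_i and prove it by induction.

Claim: b_i = 2^{i+1} + 3.

Base case: b_0 = 5, and 2^{0+1} + 3 = 2 + 3 = 5.
Assume b_k = 2^{k+1} + 3 for some k ≥ 0.
Then b_{k+1} = 2b_k − 3 = 2·(2^{k+1} + 3) − 3 = 2^{k+2} + 6 − 3 = 2^{k+2} + 3.
This completes the inductive step, so b_i = 2^{i+1} + 3 for all i ≥ 0.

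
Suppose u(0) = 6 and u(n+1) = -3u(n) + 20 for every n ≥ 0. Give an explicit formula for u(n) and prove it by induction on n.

Claim: u(n) = (-3)^n + 5.

Base case: u(0) = 6, and (-3)^0 + 5 = 1 + 5 = 6.
Assume u(r) = (-3)^r + 5 for some r ≥ 0.
Then u(r+1) = -3u(r) + 20 = -3·((-3)^r + 5) + 20 = -3·(-3)^r − 15 + 20 = (-3)^{r+1} + 5.
Hence u(n) = (-3)^n + 5 for every n ≥ 0, by induction.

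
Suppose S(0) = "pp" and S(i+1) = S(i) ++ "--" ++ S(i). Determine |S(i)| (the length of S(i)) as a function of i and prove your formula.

Claim: |S(i)| = 2^{i+2} − 2.

Base case: |S(0)| = 2, and 2^{0+2} − 2 = 2.
Assume |S(k)| = 2^{k+2} − 2.
Then |S(k+1)| = |S(k)| + 2 + |S(k)| = 2|S(k)| + 2 = 2(2^{k+2} − 2) + 2 = 2^{k+3} − 4 + 2 = 2^{k+3} − 2.
This completes the inductive step, so |S(i)| = 2^{i+2} − 2 for all i ≥ 0.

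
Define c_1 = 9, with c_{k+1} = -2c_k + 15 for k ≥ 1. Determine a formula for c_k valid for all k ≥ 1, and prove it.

Claim: c_k = -2·(-2)^k + 5.

Base case: c_1 = 9, and -2·(-2)^1 + 5 = 4 + 5 = 9.
Assume c_m = -2·(-2)^m + 5 for some m ≥ 1.
Then c_{m+1} = -2c_m + 15 = -2·(-2·(-2)^m + 5) + 15 = 4·(-2)^m − 10 + 15 = -2·(-2)^{m+1} + 5.
This completes the inductive step, so c_k = -2·(-2)^k + 5 for all k ≥ 1.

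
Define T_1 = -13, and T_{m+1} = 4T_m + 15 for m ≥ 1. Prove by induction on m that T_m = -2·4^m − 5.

Base case: T_1 = -13, and -2·4^1 − 5 = -8 − 5 = -13.
Assume T_r = -2·4^r − 5 for some r ≥ 1.
Then T_{r+1} = 4T_r + 15 = 4·(-2·4^r − 5) + 15 = -8·4^r − 20 + 15 = -2·4^{r+1} − 5.
This completes the inductive step, so T_m = -2·4^m − 5 for all m ≥ 1.

T_m = -2·4^m − 5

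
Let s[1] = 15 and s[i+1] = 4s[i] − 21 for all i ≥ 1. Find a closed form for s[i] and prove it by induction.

Claim: s[i] = 2·4^i + 7.

Base case: s[1] = 15, and 2·4^1 + 7 = 8 + 7 = 15.
Assume s[j] = 2·4^j + 7 for some j ≥ 1.
Then s[j+1] = 4s[j] − 21 = 4·(2·4^j + 7) − 21 = 8·4^j + 28 − 21 = 2·4^{j+1} + 7.
By induction, s[i] = 2·4^i + 7 for all i ≥ 1.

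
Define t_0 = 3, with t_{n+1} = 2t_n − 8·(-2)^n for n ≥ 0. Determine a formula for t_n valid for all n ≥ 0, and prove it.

Claim: t_n = 2^n + 2·(-2)^n.

Base case: t_0 = 3, and 2^0 + 2·(-2)^0 = 1 + 2 = 3.
Assume t_k = 2^k + 2·(-2)^k for some k ≥ 0.
Then t_{k+1} = 2t_k − 8·(-2)^k = 2·(2^k + 2·(-2)^k) − 8·(-2)^k = 2^{k+1} + 4·(-2)^k − 8·(-2)^k = 2^{k+1} − 4·(-2)^k = 2^{k+1} + 2·(-2)^{k+1}.
By induction, t_n = 2^n + 2·(-2)^n for all n ≥ 0.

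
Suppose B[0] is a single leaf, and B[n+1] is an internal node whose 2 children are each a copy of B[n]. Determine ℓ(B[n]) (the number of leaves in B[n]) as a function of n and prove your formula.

Claim: ℓ(B[n]) = 2^n.

Base case: ℓ(B[0]) = 1, and 2^0 = 1.
Assume ℓ(B[j]) = 2^j.
Then ℓ(B[j+1]) = 2·ℓ(B[j]) = 2·2^j = 2^{j+1}.
So the formula holds for j+1, and by induction ℓ(B[n]) = 2^n for all n ≥ 0.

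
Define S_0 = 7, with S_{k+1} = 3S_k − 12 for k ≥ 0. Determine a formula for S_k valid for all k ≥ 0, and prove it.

Claim: S_k = 3^k + 6.

Base case: S_0 = 7, and 3^0 + 6 = 1 + 6 = 7.
Assume S_j = 3^j + 6 for some j ≥ 0.
Then S_{j+1} = 3S_j − 12 = 3·(3^j + 6) − 12 = 3^{j+1} + 18 − 12 = 3^{j+1} + 6.
This completes the inductive step, so S_k = 3^k + 6 for all k ≥ 0.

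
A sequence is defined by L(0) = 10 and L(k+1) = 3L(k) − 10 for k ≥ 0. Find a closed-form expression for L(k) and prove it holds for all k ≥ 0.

Claim: L(k) = 5·3^k + 5.

Base case: L(0) = 10, and 5·3^0 + 5 = 5 + 5 = 10.
Assume L(m) = 5·3^m + 5 for some m ≥ 0.
Then L(m+1) = 3L(m) − 10 = 3·(5·3^m + 5) − 10 = 15·3^m + 15 − 10 = 5·3^{m+1} + 5.
Hence L(k) = 5·3^k + 5 for every k ≥ 0, by induction.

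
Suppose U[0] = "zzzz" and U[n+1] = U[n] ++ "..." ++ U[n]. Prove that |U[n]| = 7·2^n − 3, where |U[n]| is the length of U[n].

Base case: |U[0]| = 4, and 7·2^0 − 3 = 4.
Assume |U[m]| = 7·2^m − 3.
Then |U[m+1]| = |U[m]| + 3 + |U[m]| = 2|U[m]| + 3 = 2(7·2^m − 3) + 3 = 7·2^{m+1} − 6 + 3 = 7·2^{m+1} − 3.
So the formula holds for m+1, and by induction |U[n]| = 7·2^n − 3 for all n ≥ 0.

|U[n]| = 7·2^n − 3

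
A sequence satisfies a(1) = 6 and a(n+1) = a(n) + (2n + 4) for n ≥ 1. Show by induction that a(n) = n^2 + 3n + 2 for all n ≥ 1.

Base case: a(1) = 6, and 1^2 + 3·1 + 2 = 6.
Assume a(m) = m^2 + 3m + 2.
Then a(m+1) = a(m) + (2m + 4) = (m^2 + 3m + 2) + (2m + 4) = m^2 + 5m + 6,
and (m+1)^2 + 3·(m+1) + 2 = m^2 + 5m + 6.
Hence a(n) = n^2 + 3n + 2 for every n ≥ 1, by induction.

a(n) = n^2 + 3n + 2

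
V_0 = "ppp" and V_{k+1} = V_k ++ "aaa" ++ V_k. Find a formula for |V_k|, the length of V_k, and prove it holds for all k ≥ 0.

Claim: |V_k| = 6·2^k − 3.

Base case: |V_0| = 3, and 6·2^0 − 3 = 3.
Assume |V_j| = 6·2^j − 3.
Then |V_{j+1}| = |V_j| + 3 + |V_j| = 2|V_j| + 3 = 2(6·2^j − 3) + 3 = 6·2^{j+1} − 6 + 3 = 6·2^{j+1} − 3.
So the formula holds for j+1, and by induction |V_k| = 6·2^k − 3 for all k ≥ 0.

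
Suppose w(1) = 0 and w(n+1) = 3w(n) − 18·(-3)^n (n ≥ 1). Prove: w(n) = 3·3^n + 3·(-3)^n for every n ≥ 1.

Base case: w(1) = 0, and 3·3^1 + 3·(-3)^1 = 9 − 9 = 0.
Assume w(r) = 3·3^r + 3·(-3)^r for some r ≥ 1.
Then w(r+1) = 3w(r) − 18·(-3)^r = 3·(3·3^r + 3·(-3)^r) − 18·(-3)^r = 3·3^{r+1} + 9·(-3)^r − 18·(-3)^r = 3·3^{r+1} − 9·(-3)^r = 3·3^{r+1} + 3·(-3)^{r+1}.
So the formula holds for r+1, and by induction w(n) = 3·3^n + 3·(-3)^n for all n ≥ 1.

w(n) = 3·3^n + 3·(-3)^n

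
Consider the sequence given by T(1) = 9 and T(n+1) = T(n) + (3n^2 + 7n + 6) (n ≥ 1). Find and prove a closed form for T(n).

Claim: T(n) = n^3 + 2n^2 + 3n + 3.

Base case: T(1) = 9, and 1^3 + 2·1^2 + 3·1 + 3 = 9.
Assume T(m) = m^3 + 2m^2 + 3m + 3.
Then T(m+1) = T(m) + (3m^2 + 7m + 6) = (m^3 + 2m^2 + 3m + 3) + (3m^2 + 7m + 6) = m^3 + 5m^2 + 10m + 9,
and (m+1)^3 + 2·(m+1)^2 + 3·(m+1) + 3 = m^3 + 5m^2 + 10m + 9.
This completes the inductive step, so T(n) = n^3 + 2n^2 + 3n + 3 for all n ≥ 1.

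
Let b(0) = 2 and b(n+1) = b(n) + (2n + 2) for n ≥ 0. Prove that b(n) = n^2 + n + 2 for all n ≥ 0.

Base case: b(0) = 2, and 0^2 + 0 + 2 = 2.
Assume b(m) = m^2 + m + 2.
Then b(m+1) = b(m) + (2m + 2) = (m^2 + m + 2) + (2m + 2) = m^2 + 3m + 4,
and (m+1)^2 + (m+1) + 2 = m^2 + 3m + 4.
Hence b(n) = n^2 + n + 2 for every n ≥ 0, by induction.

b(n) = n^2 + n + 2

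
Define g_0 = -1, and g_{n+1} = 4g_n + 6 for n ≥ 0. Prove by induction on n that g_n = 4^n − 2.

Base case: g_0 = -1, and 4^0 − 2 = 1 − 2 = -1.
Assume g_k = 4^k − 2 for some k ≥ 0.
Then g_{k+1} = 4g_k + 6 = 4·(4^k − 2) + 6 = 4^{k+1} − 8 + 6 = 4^{k+1} − 2.
By induction, g_n = 4^n − 2 for all n ≥ 0.

g_n = 4^n − 2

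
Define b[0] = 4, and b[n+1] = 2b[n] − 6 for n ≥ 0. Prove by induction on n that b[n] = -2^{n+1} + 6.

Base case: b[0] = 4, and -2^{0+1} + 6 = -2 + 6 = 4.
Assume b[r] = -2^{r+1} + 6 for some r ≥ 0.
Then b[r+1] = 2b[r] − 6 = 2·(-2^{r+1} + 6) − 6 = -2^{r+2} + 12 − 6 = -2^{r+2} + 6.
By induction, b[n] = -2^{n+1} + 6 for all n ≥ 0.

b[n] = -2^{n+1} + 6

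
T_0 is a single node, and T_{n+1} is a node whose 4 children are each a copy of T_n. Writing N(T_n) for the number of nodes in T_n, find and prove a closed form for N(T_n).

Claim: N(T_n) = (4^{n+1} − 1)/3.

Base case: N(T_0) = 1, and (4^{0+1} − 1)/3 = 1.
Assume N(T_m) = (4^{m+1} − 1)/3.
Then N(T_{m+1}) = 1 + 4N(T_m) = 1 + 4·(4^{m+1} − 1)/3 = 1 + (4^{m+2} − 4)/3 = (3 + 4^{m+2} − 4)/3 = (4^{m+2} − 1)/3.
This completes the inductive step, so N(T_n) = (4^{n+1} − 1)/3 for all n ≥ 0.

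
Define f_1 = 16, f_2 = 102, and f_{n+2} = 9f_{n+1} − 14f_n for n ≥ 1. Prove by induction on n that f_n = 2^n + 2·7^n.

Base cases: f_1 = 16 and 2^1 + 2·7^1 = 16; f_2 = 102 and 2^2 + 2·7^2 = 102.
Assume f_j = 2^j + 2·7^j for all 1 ≤ j ≤ k, where k ≥ 2.
Then f_{k+1} = 9f_k − 14f_{k−1} = 9·(2^k + 2·7^k) − 14·(2^{k−1} + 2·7^{k−1}) = (9·2 − 14)2^{k−1} + 2·(9·7 − 14)7^{k−1} = 4·2^{k−1} + 98·7^{k−1} = 2^{k+1} + 2·7^{k+1}.
This completes the inductive step, so f_n = 2^n + 2·7^n for all n ≥ 1.

f_n = 2^n + 2·7^n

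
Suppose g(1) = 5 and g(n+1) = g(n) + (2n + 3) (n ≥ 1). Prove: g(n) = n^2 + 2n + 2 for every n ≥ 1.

Base case: g(1) = 5, and 1^2 + 2·1 + 2 = 5.
Assume g(r) = r^2 + 2r + 2.
Then g(r+1) = g(r) + (2r + 3) = (r^2 + 2r + 2) + (2r + 3) = r^2 + 4r + 5,
and (r+1)^2 + 2·(r+1) + 2 = r^2 + 4r + 5.
By induction, g(n) = n^2 + 2n + 2 for all n ≥ 1.

g(n) = n^2 + 2n + 2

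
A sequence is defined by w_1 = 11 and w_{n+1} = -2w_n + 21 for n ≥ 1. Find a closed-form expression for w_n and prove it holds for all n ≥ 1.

Claim: w_n = -2·(-2)^n + 7.

Base case: w_1 = 11, and -2·(-2)^1 + 7 = 4 + 7 = 11.
Assume w_m = -2·(-2)^m + 7 for some m ≥ 1.
Then w_{m+1} = -2w_m + 21 = -2·(-2·(-2)^m + 7) + 21 = 4·(-2)^m − 14 + 21 = -2·(-2)^{m+1} + 7.
By induction, w_n = -2·(-2)^n + 7 for all n ≥ 1.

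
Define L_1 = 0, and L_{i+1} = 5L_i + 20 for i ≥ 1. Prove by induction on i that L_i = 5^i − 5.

Base case: L_1 = 0, and 5^1 − 5 = 5 − 5 = 0.
Assume L_r = 5^r − 5 for some r ≥ 1.
Then L_{r+1} = 5L_r + 20 = 5·(5^r − 5) + 20 = 5^{r+1} − 25 + 20 = 5^{r+1} − 5.
So the formula holds for r+1, and by induction L_i = 5^i − 5 for all i ≥ 1.

L_i = 5^i − 5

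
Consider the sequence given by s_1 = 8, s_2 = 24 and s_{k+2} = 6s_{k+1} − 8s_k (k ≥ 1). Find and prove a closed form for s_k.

Claim: s_k = 4^k + 2·2^k.

Base cases: s_1 = 8 and 4^1 + 2·2^1 = 8; s_2 = 24 and 4^2 + 2·2^2 = 24.
Assume s_j = 4^j + 2·2^j for all 1 ≤ j ≤ r, where r ≥ 2.
Then s_{r+1} = 6s_r − 8s_{r−1} = 6·(4^r + 2·2^r) − 8·(4^{r−1} + 2·2^{r−1}) = (6·4 − 8)4^{r−1} + 2·(6·2 − 8)2^{r−1} = 16·4^{r−1} + 8·2^{r−1} = 4^{r+1} + 2·2^{r+1}.
Hence s_k = 4^k + 2·2^k for every k ≥ 1, by strong induction.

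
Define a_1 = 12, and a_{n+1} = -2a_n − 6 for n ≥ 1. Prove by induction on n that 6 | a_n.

Base case: a_1 = 12 = 6·2, so 6 | a_1.
Assume 6 | a_m, so a_m = 6t for some integer t.
Then a_{m+1} = -2a_m − 6 = -2·(6t) − 6 = 6(-2t − 1), so 6 | a_{m+1}.
So the property holds for m+1, and by induction 6 | a_n for all n ≥ 1.

6 | a_n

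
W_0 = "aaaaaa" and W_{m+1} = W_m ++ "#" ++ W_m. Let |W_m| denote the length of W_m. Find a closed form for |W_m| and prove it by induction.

Claim: |W_m| = 7·2^m − 1.

Base case: |W_0| = 6, and 7·2^0 − 1 = 6.
Assume |W_r| = 7·2^r − 1.
Then |W_{r+1}| = |W_r| + 1 + |W_r| = 2|W_r| + 1 = 2(7·2^r − 1) + 1 = 7·2^{r+1} − 2 + 1 = 7·2^{r+1} − 1.
By induction, |W_m| = 7·2^m − 1 for all m ≥ 0.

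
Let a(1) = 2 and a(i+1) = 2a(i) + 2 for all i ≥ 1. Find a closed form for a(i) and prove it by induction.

Claim: a(i) = 2^{i+1} − 2.

Base case: a(1) = 2, and 2^{1+1} − 2 = 4 − 2 = 2.
Assume a(k) = 2^{k+1} − 2 for some k ≥ 1.
Then a(k+1) = 2a(k) + 2 = 2·(2^{k+1} − 2) + 2 = 2^{k+2} − 4 + 2 = 2^{k+2} − 2.
By induction, a(i) = 2^{i+1} − 2 for all i ≥ 1.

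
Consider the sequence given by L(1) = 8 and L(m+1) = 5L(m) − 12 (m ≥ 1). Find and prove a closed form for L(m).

Claim: L(m) = 5^m + 3.

Base case: L(1) = 8, and 5^1 + 3 = 5 + 3 = 8.
Assume L(r) = 5^r + 3 for some r ≥ 1.
Then L(r+1) = 5L(r) − 12 = 5·(5^r + 3) − 12 = 5^{r+1} + 15 − 12 = 5^{r+1} + 3.
This completes the inductive step, so L(m) = 5^m + 3 for all m ≥ 1.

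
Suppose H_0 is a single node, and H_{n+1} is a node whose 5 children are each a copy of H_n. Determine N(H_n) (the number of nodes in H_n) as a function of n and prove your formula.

Claim: N(H_n) = (5^{n+1} − 1)/4.

Base case: N(H_0) = 1, and (5^{0+1} − 1)/4 = 1.
Assume N(H_r) = (5^{r+1} − 1)/4.
Then N(H_{r+1}) = 1 + 5N(H_r) = 1 + 5·(5^{r+1} − 1)/4 = 1 + (5^{r+2} − 5)/4 = (4 + 5^{r+2} − 5)/4 = (5^{r+2} − 1)/4.
This completes the inductive step, so N(H_n) = (5^{n+1} − 1)/4 for all n ≥ 0.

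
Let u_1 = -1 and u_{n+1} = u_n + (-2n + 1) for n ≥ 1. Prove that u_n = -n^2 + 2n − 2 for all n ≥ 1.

Base case: u_1 = -1, and -1^2 + 2·1 − 2 = -1.
Assume u_m = -m^2 + 2m − 2.
Then u_{m+1} = u_m + (-2m + 1) = (-m^2 + 2m − 2) + (-2m + 1) = -m^2 − 1,
and -(m+1)^2 + 2·(m+1) − 2 = -m^2 − 1.
Hence u_n = -n^2 + 2n − 2 for every n ≥ 1, by induction.

u_n = -n^2 + 2n − 2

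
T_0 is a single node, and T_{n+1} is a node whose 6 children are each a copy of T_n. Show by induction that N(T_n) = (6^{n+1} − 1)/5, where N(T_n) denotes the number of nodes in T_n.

Base case: N(T_0) = 1, and (6^{0+1} − 1)/5 = 1.
Assume N(T_m) = (6^{m+1} − 1)/5.
Then N(T_{m+1}) = 1 + 6N(T_m) = 1 + 6·(6^{m+1} − 1)/5 = 1 + (6^{m+2} − 6)/5 = (5 + 6^{m+2} − 6)/5 = (6^{m+2} − 1)/5.
This completes the inductive step, so N(T_n) = (6^{n+1} − 1)/5 for all n ≥ 0.

N(T_n) = (6^{n+1} − 1)/5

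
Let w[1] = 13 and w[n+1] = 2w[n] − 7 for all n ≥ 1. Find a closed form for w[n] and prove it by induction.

Claim: w[n] = 3·2^n + 7.

Base case: w[1] = 13, and 3·2^1 + 7 = 6 + 7 = 13.
Assume w[j] = 3·2^j + 7 for some j ≥ 1.
Then w[j+1] = 2w[j] − 7 = 2·(3·2^j + 7) − 7 = 6·2^j + 14 − 7 = 3·2^{j+1} + 7.
This completes the inductive step, so w[n] = 3·2^n + 7 for all n ≥ 1.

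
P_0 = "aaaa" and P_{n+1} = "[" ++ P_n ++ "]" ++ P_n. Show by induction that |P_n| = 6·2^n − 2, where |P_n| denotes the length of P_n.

Base case: |P_0| = 4, and 6·2^0 − 2 = 4.
Assume |P_j| = 6·2^j − 2.
Then |P_{j+1}| = 1 + |P_j| + 1 + |P_j| = 2|P_j| + 2 = 2(6·2^j − 2) + 2 = 6·2^{j+1} − 4 + 2 = 6·2^{j+1} − 2.
So the formula holds for j+1, and by induction |P_n| = 6·2^n − 2 for all n ≥ 0.

|P_n| = 6·2^n − 2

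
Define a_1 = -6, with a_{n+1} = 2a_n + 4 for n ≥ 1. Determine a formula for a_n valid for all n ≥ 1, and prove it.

Claim: a_n = -2^n − 4.

Base case: a_1 = -6, and -2^1 − 4 = -2 − 4 = -6.
Assume a_r = -2^r − 4 for some r ≥ 1.
Then a_{r+1} = 2a_r + 4 = 2·(-2^r − 4) + 4 = -2^{r+1} − 8 + 4 = -2^{r+1} − 4.
Hence a_n = -2^n − 4 for every n ≥ 1, by induction.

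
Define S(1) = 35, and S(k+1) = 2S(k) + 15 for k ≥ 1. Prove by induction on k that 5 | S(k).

Base case: S(1) = 35 = 5·7, so 5 | S(1).
Assume 5 | S(r), so S(r) = 5t for some integer t.
Then S(r+1) = 2S(r) + 15 = 2·(5t) + 15 = 5(2t + 3), so 5 | S(r+1).
Hence 5 | S(k) for every k ≥ 1, by induction.

5 | S(k)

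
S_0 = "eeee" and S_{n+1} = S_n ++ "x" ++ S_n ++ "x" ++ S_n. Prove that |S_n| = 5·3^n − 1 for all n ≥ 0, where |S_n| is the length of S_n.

Base case: |S_0| = 4, and 5·3^0 − 1 = 4.
Assume |S_r| = 5·3^r − 1.
Then |S_{r+1}| = 3|S_r| + 2 = 3(5·3^r − 1) + 2 = 5·3^{r+1} − 3 + 2 = 5·3^{r+1} − 1.
So the formula holds for r+1, and by induction |S_n| = 5·3^n − 1 for all n ≥ 0.

|S_n| = 5·3^n − 1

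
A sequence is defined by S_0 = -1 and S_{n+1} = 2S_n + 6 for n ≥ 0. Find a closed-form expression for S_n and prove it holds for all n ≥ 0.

Claim: S_n = 5·2^n − 6.

Base case: S_0 = -1, and 5·2^0 − 6 = 5 − 6 = -1.
Assume S_k = 5·2^k − 6 for some k ≥ 0.
Then S_{k+1} = 2S_k + 6 = 2·(5·2^k − 6) + 6 = 10·2^k − 12 + 6 = 5·2^{k+1} − 6.
By induction, S_n = 5·2^n − 6 for all n ≥ 0.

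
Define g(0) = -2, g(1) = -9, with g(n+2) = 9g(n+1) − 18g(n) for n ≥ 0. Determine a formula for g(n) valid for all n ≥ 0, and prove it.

Claim: g(n) = -6^n − 3^n.

Base cases: g(0) = -2 and -6^0 − 3^0 = -2; g(1) = -9 and -6^1 − 3^1 = -9.
Assume g(j) = -6^j − 3^j for all 0 ≤ j ≤ k, where k ≥ 1.
Then g(k+1) = 9g(k) − 18g(k−1) = 9·(-6^k − 3^k) − 18·(-6^{k−1} − 3^{k−1}) = -(9·6 − 18)6^{k−1} − (9·3 − 18)3^{k−1} = -36·6^{k−1} − 9·3^{k−1} = -6^{k+1} − 3^{k+1}.
So the formula holds for k+1, and by strong induction g(n) = -6^n − 3^n for all n ≥ 0.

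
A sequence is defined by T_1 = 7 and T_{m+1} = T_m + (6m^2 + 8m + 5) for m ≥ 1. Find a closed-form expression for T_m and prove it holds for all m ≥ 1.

Claim: T_m = 2m^3 + m^2 + 2m + 2.

Base case: T_1 = 7, and 2·1^3 + 1^2 + 2·1 + 2 = 7.
Assume T_j = 2j^3 + j^2 + 2j + 2.
Then T_{j+1} = T_j + (6j^2 + 8j + 5) = (2j^3 + j^2 + 2j + 2) + (6j^2 + 8j + 5) = 2j^3 + 7j^2 + 10j + 7,
and 2·(j+1)^3 + (j+1)^2 + 2·(j+1) + 2 = 2j^3 + 7j^2 + 10j + 7.
This completes the inductive step, so T_m = 2m^3 + m^2 + 2m + 2 for all m ≥ 1.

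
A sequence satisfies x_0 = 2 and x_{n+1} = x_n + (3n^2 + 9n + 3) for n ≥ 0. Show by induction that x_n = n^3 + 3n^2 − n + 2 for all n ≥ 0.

Base case: x_0 = 2, and 0^3 + 3·0^2 − 0 + 2 = 2.
Assume x_m = m^3 + 3m^2 − m + 2.
Then x_{m+1} = x_m + (3m^2 + 9m + 3) = (m^3 + 3m^2 − m + 2) + (3m^2 + 9m + 3) = m^3 + 6m^2 + 8m + 5,
and (m+1)^3 + 3·(m+1)^2 − (m+1) + 2 = m^3 + 6m^2 + 8m + 5.
By induction, x_n = n^3 + 3n^2 − n + 2 for all n ≥ 0.

x_n = n^3 + 3n^2 − n + 2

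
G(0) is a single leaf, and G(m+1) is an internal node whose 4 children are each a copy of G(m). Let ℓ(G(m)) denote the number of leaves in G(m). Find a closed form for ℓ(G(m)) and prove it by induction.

Claim: ℓ(G(m)) = 4^m.

Base case: ℓ(G(0)) = 1, and 4^0 = 1.
Assume ℓ(G(r)) = 4^r.
Then ℓ(G(r+1)) = 4·ℓ(G(r)) = 4·4^r = 4^{r+1}.
By induction, ℓ(G(m)) = 4^m for all m ≥ 0.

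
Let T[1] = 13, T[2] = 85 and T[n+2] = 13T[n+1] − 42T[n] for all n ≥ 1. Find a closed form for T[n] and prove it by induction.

Claim: T[n] = 6^n + 7^n.

Base cases: T[1] = 13 and 6^1 + 7^1 = 13; T[2] = 85 and 6^2 + 7^2 = 85.
Assume T[j] = 6^j + 7^j for all 1 ≤ j ≤ r, where r ≥ 2.
Then T[r+1] = 13T[r] − 42T[r−1] = 13·(6^r + 7^r) − 42·(6^{r−1} + 7^{r−1}) = (13·6 − 42)6^{r−1} + (13·7 − 42)7^{r−1} = 36·6^{r−1} + 49·7^{r−1} = 6^{r+1} + 7^{r+1}.
This completes the inductive step, so T[n] = 6^n + 7^n for all n ≥ 1.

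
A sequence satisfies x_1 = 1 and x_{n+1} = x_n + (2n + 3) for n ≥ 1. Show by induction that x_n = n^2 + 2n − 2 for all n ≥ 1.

Base case: x_1 = 1, and 1^2 + 2·1 − 2 = 1.
Assume x_r = r^2 + 2r − 2.
Then x_{r+1} = x_r + (2r + 3) = (r^2 + 2r − 2) + (2r + 3) = r^2 + 4r + 1,
and (r+1)^2 + 2·(r+1) − 2 = r^2 + 4r + 1.
This completes the inductive step, so x_n = n^2 + 2n − 2 for all n ≥ 1.

x_n = n^2 + 2n − 2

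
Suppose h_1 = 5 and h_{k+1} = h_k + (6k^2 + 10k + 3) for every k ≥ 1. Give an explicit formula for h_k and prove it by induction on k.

Claim: h_k = 2k^3 + 2k^2 − k + 2.

Base case: h_1 = 5, and 2·1^3 + 2·1^2 − 1 + 2 = 5.
Assume h_j = 2j^3 + 2j^2 − j + 2.
Then h_{j+1} = h_j + (6j^2 + 10j + 3) = (2j^3 + 2j^2 − j + 2) + (6j^2 + 10j + 3) = 2j^3 + 8j^2 + 9j + 5,
and 2·(j+1)^3 + 2·(j+1)^2 − (j+1) + 2 = 2j^3 + 8j^2 + 9j + 5.
Hence h_k = 2k^3 + 2k^2 − k + 2 for every k ≥ 1, by induction.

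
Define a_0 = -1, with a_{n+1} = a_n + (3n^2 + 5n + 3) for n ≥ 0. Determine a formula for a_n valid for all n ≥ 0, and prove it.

Claim: a_n = n^3 + n^2 + n − 1.

Base case: a_0 = -1, and 0^3 + 0^2 + 0 − 1 = -1.
Assume a_j = j^3 + j^2 + j − 1.
Then a_{j+1} = a_j + (3j^2 + 5j + 3) = (j^3 + j^2 + j − 1) + (3j^2 + 5j + 3) = j^3 + 4j^2 + 6j + 2,
and (j+1)^3 + (j+1)^2 + (j+1) − 1 = j^3 + 4j^2 + 6j + 2.
This completes the inductive step, so a_n = n^3 + n^2 + n − 1 for all n ≥ 0.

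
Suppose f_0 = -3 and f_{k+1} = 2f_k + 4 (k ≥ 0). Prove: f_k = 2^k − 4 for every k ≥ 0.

Base case: f_0 = -3, and 2^0 − 4 = 1 − 4 = -3.
Assume f_r = 2^r − 4 for some r ≥ 0.
Then f_{r+1} = 2f_r + 4 = 2·(2^r − 4) + 4 = 2^{r+1} − 8 + 4 = 2^{r+1} − 4.
By induction, f_k = 2^k − 4 for all k ≥ 0.

f_k = 2^k − 4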